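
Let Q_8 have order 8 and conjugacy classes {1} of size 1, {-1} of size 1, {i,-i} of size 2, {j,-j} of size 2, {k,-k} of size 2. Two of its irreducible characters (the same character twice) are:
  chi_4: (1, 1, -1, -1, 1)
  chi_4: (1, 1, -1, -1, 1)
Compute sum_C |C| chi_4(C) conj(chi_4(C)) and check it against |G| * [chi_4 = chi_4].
Sum = 8 = |G| = 8; so <chi_4, chi_4> = 1 (norm-1 confirms irreducibility).

Compute term by term over conjugacy classes (|C| * chi_4(C) * conj(chi_4(C))):
  1*(1)*conj(1) + 1*(1)*conj(1) + 2*(-1)*conj(-1) + 2*(-1)*conj(-1) + 2*(1)*conj(1)
  = (1) + (1) + (2) + (2) + (2)
  = 8.
Dividing by |G| = 8 gives 8/8 = 1, matching the row-orthogonality relation <chi_4, chi_4> = [chi_4 = chi_4].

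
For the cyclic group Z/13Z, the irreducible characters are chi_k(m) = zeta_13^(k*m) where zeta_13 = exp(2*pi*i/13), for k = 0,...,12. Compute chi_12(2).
chi_12(2) = zeta_13^24 = exp(-4*I*pi/13)

Details: chi_12(2) = zeta_13^(12*2) = zeta_13^24. Since zeta_13^13 = 1, this equals zeta_13^11 = exp(2*pi*i*11/13) = exp(-4*I*pi/13).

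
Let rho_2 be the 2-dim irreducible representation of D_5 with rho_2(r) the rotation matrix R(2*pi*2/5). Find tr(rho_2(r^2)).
chi_{rho_2}(r^2) = 2*cos(2*pi*2*2/5) = -1/2 + sqrt(5)/2

Details: rho_2(r^2) is rotation by angle 2*pi*2*2/5, whose trace is 2*cos(2*pi*2*2/5) = -1/2 + sqrt(5)/2.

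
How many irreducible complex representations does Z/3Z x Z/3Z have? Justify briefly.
9

Justification: The number of irreducible complex representations of a finite group equals its number of conjugacy classes. Z/3Z x Z/3Z is abelian of order 9, so every element is its own conjugacy class: 9 classes, so Z/3Z x Z/3Z (order 9) has exactly 9 irreducible complex representations.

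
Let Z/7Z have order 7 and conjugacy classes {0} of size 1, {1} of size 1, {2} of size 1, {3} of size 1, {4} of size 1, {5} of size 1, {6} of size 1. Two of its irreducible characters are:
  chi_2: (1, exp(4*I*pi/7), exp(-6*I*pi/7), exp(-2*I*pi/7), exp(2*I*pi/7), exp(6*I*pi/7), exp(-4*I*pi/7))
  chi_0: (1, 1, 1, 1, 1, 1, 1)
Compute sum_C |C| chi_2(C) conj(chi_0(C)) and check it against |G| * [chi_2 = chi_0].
Sum = 0; so <chi_2, chi_0> = 0 (distinct irreducibles are orthogonal).

Compute term by term over conjugacy classes (|C| * chi_2(C) * conj(chi_0(C))):
  1*(1)*conj(1) + 1*(exp(4*I*pi/7))*conj(1) + 1*(exp(-6*I*pi/7))*conj(1) + 1*(exp(-2*I*pi/7))*conj(1) + 1*(exp(2*I*pi/7))*conj(1) + 1*(exp(6*I*pi/7))*conj(1) + 1*(exp(-4*I*pi/7))*conj(1)
  = (1) + (exp(4*I*pi/7)) + (exp(-6*I*pi/7)) + (exp(-2*I*pi/7)) + (exp(2*I*pi/7)) + (exp(6*I*pi/7)) + (exp(-4*I*pi/7))
  = 0.
(Exp terms are combined using exp(i*s)*conj(exp(i*t)) = exp(i*(s-t)), and sums of them are collapsed using the identity that for every m > 1 the m distinct m-th roots of unity sum to 0, e.g. 1 + exp(2*I*pi/3) + exp(-2*I*pi/3) = 0.)
Dividing by |G| = 7 gives 0/7 = 0, matching the row-orthogonality relation <chi_2, chi_0> = [chi_2 = chi_0].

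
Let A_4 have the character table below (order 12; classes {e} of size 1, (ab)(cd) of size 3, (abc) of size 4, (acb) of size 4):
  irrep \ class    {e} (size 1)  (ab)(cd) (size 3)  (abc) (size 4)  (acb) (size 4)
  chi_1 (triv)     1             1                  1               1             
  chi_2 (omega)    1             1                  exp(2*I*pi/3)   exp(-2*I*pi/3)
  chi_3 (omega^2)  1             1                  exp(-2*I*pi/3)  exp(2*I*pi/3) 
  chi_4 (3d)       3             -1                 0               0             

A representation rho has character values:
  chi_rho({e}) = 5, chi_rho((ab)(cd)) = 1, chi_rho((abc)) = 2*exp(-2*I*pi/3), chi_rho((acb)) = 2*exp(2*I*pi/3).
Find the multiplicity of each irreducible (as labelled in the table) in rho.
Multiplicities: chi_1: 0, chi_2: 0, chi_3: 2, chi_4: 1.

Explanation: Use <chi_rho, chi> = (1/|G|) sum_C |C| * chi_rho(C) * conj(chi(C)) with |G| = 12 for each irreducible chi in the table:
  <chi_rho, chi_1> = (1/12)[1*(5)*conj(1) + 3*(1)*conj(1) + 4*(2*exp(-2*I*pi/3))*conj(1) + 4*(2*exp(2*I*pi/3))*conj(1)]
      = (1/12)[(5) + (3) + (8*exp(-2*I*pi/3)) + (8*exp(2*I*pi/3))] = 0/12 = 0
  <chi_rho, chi_2> = (1/12)[1*(5)*conj(1) + 3*(1)*conj(1) + 4*(2*exp(-2*I*pi/3))*conj(exp(2*I*pi/3)) + 4*(2*exp(2*I*pi/3))*conj(exp(-2*I*pi/3))]
      = (1/12)[(5) + (3) + (8*exp(2*I*pi/3)) + (8*exp(-2*I*pi/3))] = 0/12 = 0
  <chi_rho, chi_3> = (1/12)[1*(5)*conj(1) + 3*(1)*conj(1) + 4*(2*exp(-2*I*pi/3))*conj(exp(-2*I*pi/3)) + 4*(2*exp(2*I*pi/3))*conj(exp(2*I*pi/3))]
      = (1/12)[(5) + (3) + (8) + (8)] = 24/12 = 2
  <chi_rho, chi_4> = (1/12)[1*(5)*conj(3) + 3*(1)*conj(-1) + 4*(2*exp(-2*I*pi/3))*conj(0) + 4*(2*exp(2*I*pi/3))*conj(0)]
      = (1/12)[(15) + (-3) + (0) + (0)] = 12/12 = 1
(Exp terms are combined using exp(i*s)*conj(exp(i*t)) = exp(i*(s-t)), and sums of them are collapsed using the identity that for every m > 1 the m distinct m-th roots of unity sum to 0, e.g. 1 + exp(2*I*pi/3) + exp(-2*I*pi/3) = 0.)
Dimension check: dim(rho) = sum (mult * dim) = 0*1 + 0*1 + 2*1 + 1*3 = 5 = chi_rho(e) = 5.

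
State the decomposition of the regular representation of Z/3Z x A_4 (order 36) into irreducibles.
Each irreducible V_i of dimension d_i appears with multiplicity d_i, i.e. rho_reg = (direct sum over all irreducibles V_i) d_i V_i. The irreducible dimensions for Z/3Z x A_4 are 1, 1, 1, 1, 1, 1, 1, 1, 1, 3, 3, 3: 9 irreducibles of dimension 1, each with multiplicity 1; 3 irreducibles of dimension 3, each with multiplicity 3. Total dimension 9*1*1 + 3*3*3 = 36 = |G|.

Derivation: General theorem: in the regular representation of a finite group G, each irreducible appears with multiplicity equal to its dimension. Check: dim(rho_reg) = sum d_i^2 = 1 + 1 + 1 + 1 + 1 + 1 + 1 + 1 + 1 + 9 + 9 + 9 = 36 = |G|.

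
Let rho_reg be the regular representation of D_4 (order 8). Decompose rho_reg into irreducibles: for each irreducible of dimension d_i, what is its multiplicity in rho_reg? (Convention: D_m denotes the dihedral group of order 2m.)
Each irreducible V_i of dimension d_i appears with multiplicity d_i, i.e. rho_reg = (direct sum over all irreducibles V_i) d_i V_i. The irreducible dimensions for D_4 are 1, 1, 1, 1, 2: 4 irreducibles of dimension 1, each with multiplicity 1; 1 irreducible of dimension 2, with multiplicity 2. Total dimension 4*1*1 + 1*2*2 = 8 = |G|.

Argument: General theorem: in the regular representation of a finite group G, each irreducible appears with multiplicity equal to its dimension. Check: dim(rho_reg) = sum d_i^2 = 1 + 1 + 1 + 1 + 4 = 8 = |G|.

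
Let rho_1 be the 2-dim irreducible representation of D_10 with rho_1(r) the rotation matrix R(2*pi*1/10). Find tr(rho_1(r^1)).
chi_{rho_1}(r^1) = 2*cos(2*pi*1*1/10) = 1/2 + sqrt(5)/2

Why: rho_1(r^1) is rotation by angle 2*pi*1*1/10, whose trace is 2*cos(2*pi*1*1/10) = 1/2 + sqrt(5)/2.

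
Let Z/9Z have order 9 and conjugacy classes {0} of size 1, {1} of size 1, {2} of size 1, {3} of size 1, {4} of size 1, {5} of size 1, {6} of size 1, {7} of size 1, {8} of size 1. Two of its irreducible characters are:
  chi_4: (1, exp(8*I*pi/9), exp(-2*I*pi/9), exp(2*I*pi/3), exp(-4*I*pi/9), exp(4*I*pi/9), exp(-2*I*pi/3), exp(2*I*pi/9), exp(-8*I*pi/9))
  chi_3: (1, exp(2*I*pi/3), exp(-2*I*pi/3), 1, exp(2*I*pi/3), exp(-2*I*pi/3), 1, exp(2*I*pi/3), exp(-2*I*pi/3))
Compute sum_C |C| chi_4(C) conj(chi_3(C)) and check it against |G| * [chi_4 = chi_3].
Sum = 0; so <chi_4, chi_3> = 0 (distinct irreducibles are orthogonal).

Details: Compute term by term over conjugacy classes (|C| * chi_4(C) * conj(chi_3(C))):
  1*(1)*conj(1) + 1*(exp(8*I*pi/9))*conj(exp(2*I*pi/3)) + 1*(exp(-2*I*pi/9))*conj(exp(-2*I*pi/3)) + 1*(exp(2*I*pi/3))*conj(1) + 1*(exp(-4*I*pi/9))*conj(exp(2*I*pi/3)) + 1*(exp(4*I*pi/9))*conj(exp(-2*I*pi/3)) + 1*(exp(-2*I*pi/3))*conj(1) + 1*(exp(2*I*pi/9))*conj(exp(2*I*pi/3)) + 1*(exp(-8*I*pi/9))*conj(exp(-2*I*pi/3))
  = (1) + (exp(2*I*pi/9)) + (exp(4*I*pi/9)) + (exp(2*I*pi/3)) + (exp(8*I*pi/9)) + (exp(-8*I*pi/9)) + (exp(-2*I*pi/3)) + (exp(-4*I*pi/9)) + (exp(-2*I*pi/9))
  = 0.
(Exp terms are combined using exp(i*s)*conj(exp(i*t)) = exp(i*(s-t)), and sums of them are collapsed using the identity that for every m > 1 the m distinct m-th roots of unity sum to 0, e.g. 1 + exp(2*I*pi/3) + exp(-2*I*pi/3) = 0.)
Dividing by |G| = 9 gives 0/9 = 0, matching the row-orthogonality relation <chi_4, chi_3> = [chi_4 = chi_3].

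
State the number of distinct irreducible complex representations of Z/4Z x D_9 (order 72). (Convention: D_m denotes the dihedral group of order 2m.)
24

Reasoning: The number of irreducible complex representations of a finite group equals its number of conjugacy classes. For a direct product, #classes(G x H) = #classes(G) * #classes(H). Z/4Z has 4 classes (abelian), D_9 has 6 classes, so 4 * 6 = 24, so Z/4Z x D_9 (order 72) has exactly 24 irreducible complex representations.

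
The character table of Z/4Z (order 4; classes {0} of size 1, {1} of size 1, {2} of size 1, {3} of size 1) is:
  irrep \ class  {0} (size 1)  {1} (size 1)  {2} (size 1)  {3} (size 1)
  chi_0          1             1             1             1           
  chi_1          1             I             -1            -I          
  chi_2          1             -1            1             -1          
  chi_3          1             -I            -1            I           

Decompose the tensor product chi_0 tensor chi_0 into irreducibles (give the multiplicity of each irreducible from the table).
chi_0 tensor chi_0 = chi_0 (all other irreducibles have multiplicity 0).

Reasoning: The character of a tensor product is the pointwise product (chi_0 * chi_0)(C) = chi_0(C) * chi_0(C):
  {0}: (1)*(1), {1}: (1)*(1), {2}: (1)*(1), {3}: (1)*(1)
so (chi_0 * chi_0) takes values
  {0} -> 1, {1} -> 1, {2} -> 1, {3} -> 1.
Now take the inner product of this character with each irreducible chi from the table, <chi_0*chi_0, chi> = (1/4) sum_C |C| (chi_0*chi_0)(C) conj(chi(C)):
  <chi_0*chi_0, chi_0> = (1/4)[1*(1)*conj(1) + 1*(1)*conj(1) + 1*(1)*conj(1) + 1*(1)*conj(1)]
      = (1/4)[(1) + (1) + (1) + (1)] = 4/4 = 1
  <chi_0*chi_0, chi_1> = (1/4)[1*(1)*conj(1) + 1*(1)*conj(I) + 1*(1)*conj(-1) + 1*(1)*conj(-I)]
      = (1/4)[(1) + (-I) + (-1) + (I)] = 0/4 = 0
  <chi_0*chi_0, chi_2> = (1/4)[1*(1)*conj(1) + 1*(1)*conj(-1) + 1*(1)*conj(1) + 1*(1)*conj(-1)]
      = (1/4)[(1) + (-1) + (1) + (-1)] = 0/4 = 0
  <chi_0*chi_0, chi_3> = (1/4)[1*(1)*conj(1) + 1*(1)*conj(-I) + 1*(1)*conj(-1) + 1*(1)*conj(I)]
      = (1/4)[(1) + (I) + (-1) + (-I)] = 0/4 = 0
(Exp terms are combined using exp(i*s)*conj(exp(i*t)) = exp(i*(s-t)), and sums of them are collapsed using the identity that for every m > 1 the m distinct m-th roots of unity sum to 0, e.g. 1 + exp(2*I*pi/3) + exp(-2*I*pi/3) = 0.)
Hence the multiplicities are chi_0: 1. Dimension check: dim(chi_0)*dim(chi_0) = 1*1 = 1 and sum (mult * dim) = 1*1 = 1.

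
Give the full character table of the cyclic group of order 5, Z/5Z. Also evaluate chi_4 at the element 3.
Character table of Z/5Z (irreps indexed chi_0,...,chi_4 with chi_k(m) = zeta_5^(k*m), zeta_5 = exp(2*pi*i/5)):
  irrep \ class  {0} (size 1)  {1} (size 1)    {2} (size 1)    {3} (size 1)    {4} (size 1)  
  chi_0          1             1               1               1               1             
  chi_1          1             exp(2*I*pi/5)   exp(4*I*pi/5)   exp(-4*I*pi/5)  exp(-2*I*pi/5)
  chi_2          1             exp(4*I*pi/5)   exp(-2*I*pi/5)  exp(2*I*pi/5)   exp(-4*I*pi/5)
  chi_3          1             exp(-4*I*pi/5)  exp(2*I*pi/5)   exp(-2*I*pi/5)  exp(4*I*pi/5) 
  chi_4          1             exp(-2*I*pi/5)  exp(-4*I*pi/5)  exp(4*I*pi/5)   exp(2*I*pi/5) 

Spot check: chi_4(3) = zeta_5^(4*3) = zeta_5^12 = exp(4*I*pi/5).

Justification: Z/5Z is abelian, so all 5 irreducible complex representations are 1-dimensional. They are given by chi_k(m) = zeta_5^(k*m) for k = 0,...,4. Row orthogonality: sum_m chi_k(m) conj(chi_l(m)) = 5 * [k = l].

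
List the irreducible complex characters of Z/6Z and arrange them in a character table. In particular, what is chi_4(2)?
Character table of Z/6Z (irreps indexed chi_0,...,chi_5 with chi_k(m) = zeta_6^(k*m), zeta_6 = exp(2*pi*i/6)):
  irrep \ class  {0} (size 1)  {1} (size 1)    {2} (size 1)    {3} (size 1)  {4} (size 1)    {5} (size 1)  
  chi_0          1             1               1               1             1               1             
  chi_1          1             exp(I*pi/3)     exp(2*I*pi/3)   -1            exp(-2*I*pi/3)  exp(-I*pi/3)  
  chi_2          1             exp(2*I*pi/3)   exp(-2*I*pi/3)  1             exp(2*I*pi/3)   exp(-2*I*pi/3)
  chi_3          1             -1              1               -1            1               -1            
  chi_4          1             exp(-2*I*pi/3)  exp(2*I*pi/3)   1             exp(-2*I*pi/3)  exp(2*I*pi/3) 
  chi_5          1             exp(-I*pi/3)    exp(-2*I*pi/3)  -1            exp(2*I*pi/3)   exp(I*pi/3)   

Spot check: chi_4(2) = zeta_6^(4*2) = zeta_6^8 = exp(2*I*pi/3).

Explanation: Z/6Z is abelian, so all 6 irreducible complex representations are 1-dimensional. They are given by chi_k(m) = zeta_6^(k*m) for k = 0,...,5. Row orthogonality: sum_m chi_k(m) conj(chi_l(m)) = 6 * [k = l].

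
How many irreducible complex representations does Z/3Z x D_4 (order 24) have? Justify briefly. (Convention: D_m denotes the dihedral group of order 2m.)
15

Argument: The number of irreducible complex representations of a finite group equals its number of conjugacy classes. For a direct product, #classes(G x H) = #classes(G) * #classes(H). Z/3Z has 3 classes (abelian), D_4 has 5 classes, so 3 * 5 = 15, so Z/3Z x D_4 (order 24) has exactly 15 irreducible complex representations.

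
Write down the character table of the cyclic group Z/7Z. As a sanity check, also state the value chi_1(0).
Character table of Z/7Z (irreps indexed chi_0,...,chi_6 with chi_k(m) = zeta_7^(k*m), zeta_7 = exp(2*pi*i/7)):
  irrep \ class  {0} (size 1)  {1} (size 1)    {2} (size 1)    {3} (size 1)    {4} (size 1)    {5} (size 1)    {6} (size 1)  
  chi_0          1             1               1               1               1               1               1             
  chi_1          1             exp(2*I*pi/7)   exp(4*I*pi/7)   exp(6*I*pi/7)   exp(-6*I*pi/7)  exp(-4*I*pi/7)  exp(-2*I*pi/7)
  chi_2          1             exp(4*I*pi/7)   exp(-6*I*pi/7)  exp(-2*I*pi/7)  exp(2*I*pi/7)   exp(6*I*pi/7)   exp(-4*I*pi/7)
  chi_3          1             exp(6*I*pi/7)   exp(-2*I*pi/7)  exp(4*I*pi/7)   exp(-4*I*pi/7)  exp(2*I*pi/7)   exp(-6*I*pi/7)
  chi_4          1             exp(-6*I*pi/7)  exp(2*I*pi/7)   exp(-4*I*pi/7)  exp(4*I*pi/7)   exp(-2*I*pi/7)  exp(6*I*pi/7) 
  chi_5          1             exp(-4*I*pi/7)  exp(6*I*pi/7)   exp(2*I*pi/7)   exp(-2*I*pi/7)  exp(-6*I*pi/7)  exp(4*I*pi/7) 
  chi_6          1             exp(-2*I*pi/7)  exp(-4*I*pi/7)  exp(-6*I*pi/7)  exp(6*I*pi/7)   exp(4*I*pi/7)   exp(2*I*pi/7) 

Spot check: chi_1(0) = zeta_7^(1*0) = zeta_7^0 = 1.

Explanation: Z/7Z is abelian, so all 7 irreducible complex representations are 1-dimensional. They are given by chi_k(m) = zeta_7^(k*m) for k = 0,...,6. Row orthogonality: sum_m chi_k(m) conj(chi_l(m)) = 7 * [k = l].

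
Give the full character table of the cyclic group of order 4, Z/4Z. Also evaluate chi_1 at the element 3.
Character table of Z/4Z (irreps indexed chi_0,...,chi_3 with chi_k(m) = zeta_4^(k*m), zeta_4 = exp(2*pi*i/4)):
  irrep \ class  {0} (size 1)  {1} (size 1)  {2} (size 1)  {3} (size 1)
  chi_0          1             1             1             1           
  chi_1          1             I             -1            -I          
  chi_2          1             -1            1             -1          
  chi_3          1             -I            -1            I           

Spot check: chi_1(3) = zeta_4^(1*3) = zeta_4^3 = -I.

Reasoning: Z/4Z is abelian, so all 4 irreducible complex representations are 1-dimensional. They are given by chi_k(m) = zeta_4^(k*m) for k = 0,...,3. Row orthogonality: sum_m chi_k(m) conj(chi_l(m)) = 4 * [k = l].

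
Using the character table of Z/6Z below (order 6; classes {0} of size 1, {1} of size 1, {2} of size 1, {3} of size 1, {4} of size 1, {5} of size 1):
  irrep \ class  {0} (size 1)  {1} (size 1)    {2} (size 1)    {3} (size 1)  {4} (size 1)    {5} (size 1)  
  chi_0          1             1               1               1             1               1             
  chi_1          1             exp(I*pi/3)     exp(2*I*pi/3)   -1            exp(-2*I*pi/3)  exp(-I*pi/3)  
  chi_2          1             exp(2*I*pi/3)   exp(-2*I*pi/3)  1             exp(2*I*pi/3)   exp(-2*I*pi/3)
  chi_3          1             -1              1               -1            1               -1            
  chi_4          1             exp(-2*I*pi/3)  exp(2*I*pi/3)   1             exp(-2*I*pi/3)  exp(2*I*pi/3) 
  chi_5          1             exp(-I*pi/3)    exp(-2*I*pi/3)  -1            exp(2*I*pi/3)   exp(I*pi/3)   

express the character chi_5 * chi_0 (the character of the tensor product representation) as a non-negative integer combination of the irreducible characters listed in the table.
chi_5 tensor chi_0 = chi_5 (all other irreducibles have multiplicity 0).

Why: The character of a tensor product is the pointwise product (chi_5 * chi_0)(C) = chi_5(C) * chi_0(C):
  {0}: (1)*(1), {1}: (exp(-I*pi/3))*(1), {2}: (exp(-2*I*pi/3))*(1), {3}: (-1)*(1), {4}: (exp(2*I*pi/3))*(1), {5}: (exp(I*pi/3))*(1)
so (chi_5 * chi_0) takes values
  {0} -> 1, {1} -> exp(-I*pi/3), {2} -> exp(-2*I*pi/3), {3} -> -1, {4} -> exp(2*I*pi/3), {5} -> exp(I*pi/3).
Now take the inner product of this character with each irreducible chi from the table, <chi_5*chi_0, chi> = (1/6) sum_C |C| (chi_5*chi_0)(C) conj(chi(C)):
  <chi_5*chi_0, chi_0> = (1/6)[1*(1)*conj(1) + 1*(exp(-I*pi/3))*conj(1) + 1*(exp(-2*I*pi/3))*conj(1) + 1*(-1)*conj(1) + 1*(exp(2*I*pi/3))*conj(1) + 1*(exp(I*pi/3))*conj(1)]
      = (1/6)[(1) + (exp(-I*pi/3)) + (exp(-2*I*pi/3)) + (-1) + (exp(2*I*pi/3)) + (exp(I*pi/3))] = 0/6 = 0
  <chi_5*chi_0, chi_1> = (1/6)[1*(1)*conj(1) + 1*(exp(-I*pi/3))*conj(exp(I*pi/3)) + 1*(exp(-2*I*pi/3))*conj(exp(2*I*pi/3)) + 1*(-1)*conj(-1) + 1*(exp(2*I*pi/3))*conj(exp(-2*I*pi/3)) + 1*(exp(I*pi/3))*conj(exp(-I*pi/3))]
      = (1/6)[(1) + (exp(-2*I*pi/3)) + (exp(2*I*pi/3)) + (1) + (exp(-2*I*pi/3)) + (exp(2*I*pi/3))] = 0/6 = 0
  <chi_5*chi_0, chi_2> = (1/6)[1*(1)*conj(1) + 1*(exp(-I*pi/3))*conj(exp(2*I*pi/3)) + 1*(exp(-2*I*pi/3))*conj(exp(-2*I*pi/3)) + 1*(-1)*conj(1) + 1*(exp(2*I*pi/3))*conj(exp(2*I*pi/3)) + 1*(exp(I*pi/3))*conj(exp(-2*I*pi/3))]
      = (1/6)[(1) + (-1) + (1) + (-1) + (1) + (-1)] = 0/6 = 0
  <chi_5*chi_0, chi_3> = (1/6)[1*(1)*conj(1) + 1*(exp(-I*pi/3))*conj(-1) + 1*(exp(-2*I*pi/3))*conj(1) + 1*(-1)*conj(-1) + 1*(exp(2*I*pi/3))*conj(1) + 1*(exp(I*pi/3))*conj(-1)]
      = (1/6)[(1) + (-exp(-I*pi/3)) + (exp(-2*I*pi/3)) + (1) + (exp(2*I*pi/3)) + (-exp(I*pi/3))] = 0/6 = 0
  <chi_5*chi_0, chi_4> = (1/6)[1*(1)*conj(1) + 1*(exp(-I*pi/3))*conj(exp(-2*I*pi/3)) + 1*(exp(-2*I*pi/3))*conj(exp(2*I*pi/3)) + 1*(-1)*conj(1) + 1*(exp(2*I*pi/3))*conj(exp(-2*I*pi/3)) + 1*(exp(I*pi/3))*conj(exp(2*I*pi/3))]
      = (1/6)[(1) + (exp(I*pi/3)) + (exp(2*I*pi/3)) + (-1) + (exp(-2*I*pi/3)) + (exp(-I*pi/3))] = 0/6 = 0
  <chi_5*chi_0, chi_5> = (1/6)[1*(1)*conj(1) + 1*(exp(-I*pi/3))*conj(exp(-I*pi/3)) + 1*(exp(-2*I*pi/3))*conj(exp(-2*I*pi/3)) + 1*(-1)*conj(-1) + 1*(exp(2*I*pi/3))*conj(exp(2*I*pi/3)) + 1*(exp(I*pi/3))*conj(exp(I*pi/3))]
      = (1/6)[(1) + (1) + (1) + (1) + (1) + (1)] = 6/6 = 1
(Exp terms are combined using exp(i*s)*conj(exp(i*t)) = exp(i*(s-t)), and sums of them are collapsed using the identity that for every m > 1 the m distinct m-th roots of unity sum to 0, e.g. 1 + exp(2*I*pi/3) + exp(-2*I*pi/3) = 0.)
Hence the multiplicities are chi_5: 1. Dimension check: dim(chi_5)*dim(chi_0) = 1*1 = 1 and sum (mult * dim) = 1*1 = 1.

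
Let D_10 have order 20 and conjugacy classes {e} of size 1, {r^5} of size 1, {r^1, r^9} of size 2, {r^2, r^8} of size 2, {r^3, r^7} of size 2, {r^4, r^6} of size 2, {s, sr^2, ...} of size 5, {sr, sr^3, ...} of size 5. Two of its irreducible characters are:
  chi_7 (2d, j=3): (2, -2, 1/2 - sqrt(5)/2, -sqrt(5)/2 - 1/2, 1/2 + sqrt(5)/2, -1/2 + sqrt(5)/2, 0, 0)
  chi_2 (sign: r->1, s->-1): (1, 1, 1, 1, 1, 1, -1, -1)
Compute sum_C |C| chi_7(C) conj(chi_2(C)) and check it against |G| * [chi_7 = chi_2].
Sum = 0; so <chi_7, chi_2> = 0 (distinct irreducibles are orthogonal).

Argument: Compute term by term over conjugacy classes (|C| * chi_7(C) * conj(chi_2(C))):
  1*(2)*conj(1) + 1*(-2)*conj(1) + 2*(1/2 - sqrt(5)/2)*conj(1) + 2*(-sqrt(5)/2 - 1/2)*conj(1) + 2*(1/2 + sqrt(5)/2)*conj(1) + 2*(-1/2 + sqrt(5)/2)*conj(1) + 5*(0)*conj(-1) + 5*(0)*conj(-1)
  = (2) + (-2) + (1 - sqrt(5)) + (-sqrt(5) - 1) + (1 + sqrt(5)) + (-1 + sqrt(5)) + (0) + (0)
  = 0.
Dividing by |G| = 20 gives 0/20 = 0, matching the row-orthogonality relation <chi_7, chi_2> = [chi_7 = chi_2].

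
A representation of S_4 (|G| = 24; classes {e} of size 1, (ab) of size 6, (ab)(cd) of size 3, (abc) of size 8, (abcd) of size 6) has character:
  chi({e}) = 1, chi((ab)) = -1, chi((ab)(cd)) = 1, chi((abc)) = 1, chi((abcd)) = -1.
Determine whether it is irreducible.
Irreducible: <chi, chi> = 1.

Reasoning: <chi, chi> = (1/|G|) sum_C |C| * |chi(C)|^2 = (1/24)[1*|1|^2 + 6*|-1|^2 + 3*|1|^2 + 8*|1|^2 + 6*|-1|^2]
  = (1/24)[(1) + (6) + (3) + (8) + (6)] = 24/24 = 1.
A character is irreducible iff <chi, chi> = 1, so this representation is irreducible.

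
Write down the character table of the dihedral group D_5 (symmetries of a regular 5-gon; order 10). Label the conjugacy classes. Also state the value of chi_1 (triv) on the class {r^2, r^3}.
Conjugacy classes: {e} of size 1, {r^1, r^4} of size 2, {r^2, r^3} of size 2, {s, sr, ..., sr^4} of size 5.
Character table:
  irrep \ class              {e} (size 1)  {r^1, r^4} (size 2)  {r^2, r^3} (size 2)  {s, sr, ..., sr^4} (size 5)
  chi_1 (triv)               1             1                    1                    1                          
  chi_2 (sign: r->1, s->-1)  1             1                    1                    -1                         
  chi_3 (2d, j=1)            2             -1/2 + sqrt(5)/2     -sqrt(5)/2 - 1/2     0                          
  chi_4 (2d, j=2)            2             -sqrt(5)/2 - 1/2     -1/2 + sqrt(5)/2     0                          

Spot check: chi_1 (triv) on {r^2, r^3} = 1.

Explanation: D_5 has order 2*5 = 10 with 4 conjugacy classes, hence 4 irreducibles. Sum of squared dims 1 + 1 + 4 + 4 = 10 = |G|. Linear characters come from the abelianisation; the 2-dimensional irreps have character r^k -> 2*cos(2*pi*j*k/5), reflections -> 0.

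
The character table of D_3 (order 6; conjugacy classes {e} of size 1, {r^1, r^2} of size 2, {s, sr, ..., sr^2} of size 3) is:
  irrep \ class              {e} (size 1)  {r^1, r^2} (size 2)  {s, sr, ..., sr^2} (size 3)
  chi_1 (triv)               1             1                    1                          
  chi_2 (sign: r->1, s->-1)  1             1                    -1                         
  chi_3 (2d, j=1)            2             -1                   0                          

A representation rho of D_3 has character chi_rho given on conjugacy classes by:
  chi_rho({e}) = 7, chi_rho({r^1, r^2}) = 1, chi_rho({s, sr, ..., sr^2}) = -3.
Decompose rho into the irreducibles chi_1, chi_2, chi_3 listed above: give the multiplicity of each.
Multiplicities: chi_1: 0, chi_2: 3, chi_3: 2.

Details: Use <chi_rho, chi> = (1/|G|) sum_C |C| * chi_rho(C) * conj(chi(C)) with |G| = 6 for each irreducible chi in the table:
  <chi_rho, chi_1> = (1/6)[1*(7)*conj(1) + 2*(1)*conj(1) + 3*(-3)*conj(1)]
      = (1/6)[(7) + (2) + (-9)] = 0/6 = 0
  <chi_rho, chi_2> = (1/6)[1*(7)*conj(1) + 2*(1)*conj(1) + 3*(-3)*conj(-1)]
      = (1/6)[(7) + (2) + (9)] = 18/6 = 3
  <chi_rho, chi_3> = (1/6)[1*(7)*conj(2) + 2*(1)*conj(-1) + 3*(-3)*conj(0)]
      = (1/6)[(14) + (-2) + (0)] = 12/6 = 2
Dimension check: dim(rho) = sum (mult * dim) = 0*1 + 3*1 + 2*2 = 7 = chi_rho(e) = 7.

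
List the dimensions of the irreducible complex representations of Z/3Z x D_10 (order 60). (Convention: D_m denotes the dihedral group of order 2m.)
Dimensions: 1, 1, 1, 1, 1, 1, 1, 1, 1, 1, 1, 1, 2, 2, 2, 2, 2, 2, 2, 2, 2, 2, 2, 2

Working: There are 24 irreducibles (= number of conjugacy classes). Their dimensions d_i satisfy sum d_i^2 = |G| = 60: 1 + 1 + 1 + 1 + 1 + 1 + 1 + 1 + 1 + 1 + 1 + 1 + 4 + 4 + 4 + 4 + 4 + 4 + 4 + 4 + 4 + 4 + 4 + 4 = 60. (For the product with Z/3Z: each of the 3 1-dim characters of Z/3Z tensors with each irrep of D_10, giving 3 copies of each D_10-dimension.)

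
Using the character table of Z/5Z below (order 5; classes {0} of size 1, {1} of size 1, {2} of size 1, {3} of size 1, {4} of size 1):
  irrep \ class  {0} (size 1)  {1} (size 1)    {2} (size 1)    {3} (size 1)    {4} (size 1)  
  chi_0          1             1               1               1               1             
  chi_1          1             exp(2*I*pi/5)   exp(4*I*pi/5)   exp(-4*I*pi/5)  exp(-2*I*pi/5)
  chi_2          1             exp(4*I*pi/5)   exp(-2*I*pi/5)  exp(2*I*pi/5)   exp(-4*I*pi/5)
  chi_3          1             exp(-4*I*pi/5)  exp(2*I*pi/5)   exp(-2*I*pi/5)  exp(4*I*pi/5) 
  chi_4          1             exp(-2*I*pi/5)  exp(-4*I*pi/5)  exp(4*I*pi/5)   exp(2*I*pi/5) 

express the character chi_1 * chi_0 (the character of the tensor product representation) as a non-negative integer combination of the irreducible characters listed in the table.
chi_1 tensor chi_0 = chi_1 (all other irreducibles have multiplicity 0).

Explanation: The character of a tensor product is the pointwise product (chi_1 * chi_0)(C) = chi_1(C) * chi_0(C):
  {0}: (1)*(1), {1}: (exp(2*I*pi/5))*(1), {2}: (exp(4*I*pi/5))*(1), {3}: (exp(-4*I*pi/5))*(1), {4}: (exp(-2*I*pi/5))*(1)
so (chi_1 * chi_0) takes values
  {0} -> 1, {1} -> exp(2*I*pi/5), {2} -> exp(4*I*pi/5), {3} -> exp(-4*I*pi/5), {4} -> exp(-2*I*pi/5).
Now take the inner product of this character with each irreducible chi from the table, <chi_1*chi_0, chi> = (1/5) sum_C |C| (chi_1*chi_0)(C) conj(chi(C)):
  <chi_1*chi_0, chi_0> = (1/5)[1*(1)*conj(1) + 1*(exp(2*I*pi/5))*conj(1) + 1*(exp(4*I*pi/5))*conj(1) + 1*(exp(-4*I*pi/5))*conj(1) + 1*(exp(-2*I*pi/5))*conj(1)]
      = (1/5)[(1) + (exp(2*I*pi/5)) + (exp(4*I*pi/5)) + (exp(-4*I*pi/5)) + (exp(-2*I*pi/5))] = 0/5 = 0
  <chi_1*chi_0, chi_1> = (1/5)[1*(1)*conj(1) + 1*(exp(2*I*pi/5))*conj(exp(2*I*pi/5)) + 1*(exp(4*I*pi/5))*conj(exp(4*I*pi/5)) + 1*(exp(-4*I*pi/5))*conj(exp(-4*I*pi/5)) + 1*(exp(-2*I*pi/5))*conj(exp(-2*I*pi/5))]
      = (1/5)[(1) + (1) + (1) + (1) + (1)] = 5/5 = 1
  <chi_1*chi_0, chi_2> = (1/5)[1*(1)*conj(1) + 1*(exp(2*I*pi/5))*conj(exp(4*I*pi/5)) + 1*(exp(4*I*pi/5))*conj(exp(-2*I*pi/5)) + 1*(exp(-4*I*pi/5))*conj(exp(2*I*pi/5)) + 1*(exp(-2*I*pi/5))*conj(exp(-4*I*pi/5))]
      = (1/5)[(1) + (exp(-2*I*pi/5)) + (exp(-4*I*pi/5)) + (exp(4*I*pi/5)) + (exp(2*I*pi/5))] = 0/5 = 0
  <chi_1*chi_0, chi_3> = (1/5)[1*(1)*conj(1) + 1*(exp(2*I*pi/5))*conj(exp(-4*I*pi/5)) + 1*(exp(4*I*pi/5))*conj(exp(2*I*pi/5)) + 1*(exp(-4*I*pi/5))*conj(exp(-2*I*pi/5)) + 1*(exp(-2*I*pi/5))*conj(exp(4*I*pi/5))]
      = (1/5)[(1) + (exp(-4*I*pi/5)) + (exp(2*I*pi/5)) + (exp(-2*I*pi/5)) + (exp(4*I*pi/5))] = 0/5 = 0
  <chi_1*chi_0, chi_4> = (1/5)[1*(1)*conj(1) + 1*(exp(2*I*pi/5))*conj(exp(-2*I*pi/5)) + 1*(exp(4*I*pi/5))*conj(exp(-4*I*pi/5)) + 1*(exp(-4*I*pi/5))*conj(exp(4*I*pi/5)) + 1*(exp(-2*I*pi/5))*conj(exp(2*I*pi/5))]
      = (1/5)[(1) + (exp(4*I*pi/5)) + (exp(-2*I*pi/5)) + (exp(2*I*pi/5)) + (exp(-4*I*pi/5))] = 0/5 = 0
(Exp terms are combined using exp(i*s)*conj(exp(i*t)) = exp(i*(s-t)), and sums of them are collapsed using the identity that for every m > 1 the m distinct m-th roots of unity sum to 0, e.g. 1 + exp(2*I*pi/3) + exp(-2*I*pi/3) = 0.)
Hence the multiplicities are chi_1: 1. Dimension check: dim(chi_1)*dim(chi_0) = 1*1 = 1 and sum (mult * dim) = 1*1 = 1.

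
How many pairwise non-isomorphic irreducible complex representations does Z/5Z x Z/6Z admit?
30

Solution. The number of irreducible complex representations of a finite group equals its number of conjugacy classes. Z/5Z x Z/6Z is abelian of order 30, so every element is its own conjugacy class: 30 classes, so Z/5Z x Z/6Z (order 30) has exactly 30 irreducible complex representations.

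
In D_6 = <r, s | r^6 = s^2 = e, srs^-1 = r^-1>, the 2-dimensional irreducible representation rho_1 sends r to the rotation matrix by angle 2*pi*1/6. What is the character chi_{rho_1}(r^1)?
chi_{rho_1}(r^1) = 2*cos(2*pi*1*1/6) = 1

Argument: rho_1(r^1) is rotation by angle 2*pi*1*1/6, whose trace is 2*cos(2*pi*1*1/6) = 1.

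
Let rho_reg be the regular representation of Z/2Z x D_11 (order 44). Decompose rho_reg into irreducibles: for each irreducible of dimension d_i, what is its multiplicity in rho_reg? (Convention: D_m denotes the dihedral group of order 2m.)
Each irreducible V_i of dimension d_i appears with multiplicity d_i, i.e. rho_reg = (direct sum over all irreducibles V_i) d_i V_i. The irreducible dimensions for Z/2Z x D_11 are 1, 1, 1, 1, 2, 2, 2, 2, 2, 2, 2, 2, 2, 2: 4 irreducibles of dimension 1, each with multiplicity 1; 10 irreducibles of dimension 2, each with multiplicity 2. Total dimension 4*1*1 + 10*2*2 = 44 = |G|.

Why: General theorem: in the regular representation of a finite group G, each irreducible appears with multiplicity equal to its dimension. Check: dim(rho_reg) = sum d_i^2 = 1 + 1 + 1 + 1 + 4 + 4 + 4 + 4 + 4 + 4 + 4 + 4 + 4 + 4 = 44 = |G|.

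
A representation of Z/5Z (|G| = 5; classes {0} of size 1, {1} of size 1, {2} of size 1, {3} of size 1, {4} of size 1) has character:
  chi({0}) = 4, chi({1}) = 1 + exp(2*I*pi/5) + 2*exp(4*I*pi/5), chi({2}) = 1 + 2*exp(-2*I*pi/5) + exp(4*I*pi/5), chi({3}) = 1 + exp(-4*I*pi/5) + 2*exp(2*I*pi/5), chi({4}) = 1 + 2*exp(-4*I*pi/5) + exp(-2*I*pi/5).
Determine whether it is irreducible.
Not irreducible (reducible): <chi, chi> = 6 > 1.

Solution. <chi, chi> = (1/|G|) sum_C |C| * |chi(C)|^2 = (1/5)[1*|4|^2 + 1*|1 + exp(2*I*pi/5) + 2*exp(4*I*pi/5)|^2 + 1*|1 + 2*exp(-2*I*pi/5) + exp(4*I*pi/5)|^2 + 1*|1 + exp(-4*I*pi/5) + 2*exp(2*I*pi/5)|^2 + 1*|1 + 2*exp(-4*I*pi/5) + exp(-2*I*pi/5)|^2]
  = (1/5)[(16) + (6 + 3*exp(-2*I*pi/5) + 2*exp(-4*I*pi/5) + 2*exp(4*I*pi/5) + 3*exp(2*I*pi/5)) + (6 + 2*exp(-2*I*pi/5) + 3*exp(-4*I*pi/5) + 3*exp(4*I*pi/5) + 2*exp(2*I*pi/5)) + (6 + 2*exp(-2*I*pi/5) + 3*exp(-4*I*pi/5) + 3*exp(4*I*pi/5) + 2*exp(2*I*pi/5)) + (6 + 3*exp(-2*I*pi/5) + 2*exp(-4*I*pi/5) + 2*exp(4*I*pi/5) + 3*exp(2*I*pi/5))] = 30/5 = 6.
(Exp terms are combined using exp(i*s)*conj(exp(i*t)) = exp(i*(s-t)), and sums of them are collapsed using the identity that for every m > 1 the m distinct m-th roots of unity sum to 0, e.g. 1 + exp(2*I*pi/3) + exp(-2*I*pi/3) = 0.)
A character is irreducible iff <chi, chi> = 1, so this representation is reducible.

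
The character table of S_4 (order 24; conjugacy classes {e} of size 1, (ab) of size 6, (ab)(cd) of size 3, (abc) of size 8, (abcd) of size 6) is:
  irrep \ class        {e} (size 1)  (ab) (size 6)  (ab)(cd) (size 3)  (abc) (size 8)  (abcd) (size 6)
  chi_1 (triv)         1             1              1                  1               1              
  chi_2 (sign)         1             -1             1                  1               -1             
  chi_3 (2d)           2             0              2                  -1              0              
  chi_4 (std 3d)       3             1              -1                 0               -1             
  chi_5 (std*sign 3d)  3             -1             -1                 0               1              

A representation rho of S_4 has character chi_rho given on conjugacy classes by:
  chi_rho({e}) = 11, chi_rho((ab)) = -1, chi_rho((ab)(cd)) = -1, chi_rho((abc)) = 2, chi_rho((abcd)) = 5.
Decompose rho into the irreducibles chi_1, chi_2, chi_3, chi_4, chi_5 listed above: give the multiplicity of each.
Multiplicities: chi_1: 2, chi_2: 0, chi_3: 0, chi_4: 0, chi_5: 3.

Justification: Use <chi_rho, chi> = (1/|G|) sum_C |C| * chi_rho(C) * conj(chi(C)) with |G| = 24 for each irreducible chi in the table:
  <chi_rho, chi_1> = (1/24)[1*(11)*conj(1) + 6*(-1)*conj(1) + 3*(-1)*conj(1) + 8*(2)*conj(1) + 6*(5)*conj(1)]
      = (1/24)[(11) + (-6) + (-3) + (16) + (30)] = 48/24 = 2
  <chi_rho, chi_2> = (1/24)[1*(11)*conj(1) + 6*(-1)*conj(-1) + 3*(-1)*conj(1) + 8*(2)*conj(1) + 6*(5)*conj(-1)]
      = (1/24)[(11) + (6) + (-3) + (16) + (-30)] = 0/24 = 0
  <chi_rho, chi_3> = (1/24)[1*(11)*conj(2) + 6*(-1)*conj(0) + 3*(-1)*conj(2) + 8*(2)*conj(-1) + 6*(5)*conj(0)]
      = (1/24)[(22) + (0) + (-6) + (-16) + (0)] = 0/24 = 0
  <chi_rho, chi_4> = (1/24)[1*(11)*conj(3) + 6*(-1)*conj(1) + 3*(-1)*conj(-1) + 8*(2)*conj(0) + 6*(5)*conj(-1)]
      = (1/24)[(33) + (-6) + (3) + (0) + (-30)] = 0/24 = 0
  <chi_rho, chi_5> = (1/24)[1*(11)*conj(3) + 6*(-1)*conj(-1) + 3*(-1)*conj(-1) + 8*(2)*conj(0) + 6*(5)*conj(1)]
      = (1/24)[(33) + (6) + (3) + (0) + (30)] = 72/24 = 3
Dimension check: dim(rho) = sum (mult * dim) = 2*1 + 0*1 + 0*2 + 0*3 + 3*3 = 11 = chi_rho(e) = 11.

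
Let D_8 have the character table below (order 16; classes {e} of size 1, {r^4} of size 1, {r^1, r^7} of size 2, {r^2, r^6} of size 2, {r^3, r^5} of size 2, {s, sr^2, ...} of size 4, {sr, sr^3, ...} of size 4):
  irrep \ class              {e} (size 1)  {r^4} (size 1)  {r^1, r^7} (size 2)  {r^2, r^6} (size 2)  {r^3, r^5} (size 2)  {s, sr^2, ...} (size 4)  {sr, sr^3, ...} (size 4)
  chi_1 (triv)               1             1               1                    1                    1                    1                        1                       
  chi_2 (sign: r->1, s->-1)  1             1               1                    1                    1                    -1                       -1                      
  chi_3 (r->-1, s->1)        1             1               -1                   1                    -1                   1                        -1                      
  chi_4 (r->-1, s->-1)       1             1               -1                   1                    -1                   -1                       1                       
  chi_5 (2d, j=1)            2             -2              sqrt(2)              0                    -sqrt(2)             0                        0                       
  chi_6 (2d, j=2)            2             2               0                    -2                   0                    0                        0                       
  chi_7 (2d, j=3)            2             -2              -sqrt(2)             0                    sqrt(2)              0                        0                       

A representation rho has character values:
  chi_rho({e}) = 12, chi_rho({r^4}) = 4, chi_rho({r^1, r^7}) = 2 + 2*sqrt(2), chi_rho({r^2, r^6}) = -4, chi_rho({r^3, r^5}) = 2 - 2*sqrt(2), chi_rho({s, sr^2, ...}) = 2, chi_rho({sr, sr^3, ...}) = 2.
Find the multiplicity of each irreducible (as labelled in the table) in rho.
Multiplicities: chi_1: 2, chi_2: 0, chi_3: 0, chi_4: 0, chi_5: 2, chi_6: 3, chi_7: 0.

Reasoning: Use <chi_rho, chi> = (1/|G|) sum_C |C| * chi_rho(C) * conj(chi(C)) with |G| = 16 for each irreducible chi in the table:
  <chi_rho, chi_1> = (1/16)[1*(12)*conj(1) + 1*(4)*conj(1) + 2*(2 + 2*sqrt(2))*conj(1) + 2*(-4)*conj(1) + 2*(2 - 2*sqrt(2))*conj(1) + 4*(2)*conj(1) + 4*(2)*conj(1)]
      = (1/16)[(12) + (4) + (4 + 4*sqrt(2)) + (-8) + (4 - 4*sqrt(2)) + (8) + (8)] = 32/16 = 2
  <chi_rho, chi_2> = (1/16)[1*(12)*conj(1) + 1*(4)*conj(1) + 2*(2 + 2*sqrt(2))*conj(1) + 2*(-4)*conj(1) + 2*(2 - 2*sqrt(2))*conj(1) + 4*(2)*conj(-1) + 4*(2)*conj(-1)]
      = (1/16)[(12) + (4) + (4 + 4*sqrt(2)) + (-8) + (4 - 4*sqrt(2)) + (-8) + (-8)] = 0/16 = 0
  <chi_rho, chi_3> = (1/16)[1*(12)*conj(1) + 1*(4)*conj(1) + 2*(2 + 2*sqrt(2))*conj(-1) + 2*(-4)*conj(1) + 2*(2 - 2*sqrt(2))*conj(-1) + 4*(2)*conj(1) + 4*(2)*conj(-1)]
      = (1/16)[(12) + (4) + (-4*sqrt(2) - 4) + (-8) + (-4 + 4*sqrt(2)) + (8) + (-8)] = 0/16 = 0
  <chi_rho, chi_4> = (1/16)[1*(12)*conj(1) + 1*(4)*conj(1) + 2*(2 + 2*sqrt(2))*conj(-1) + 2*(-4)*conj(1) + 2*(2 - 2*sqrt(2))*conj(-1) + 4*(2)*conj(-1) + 4*(2)*conj(1)]
      = (1/16)[(12) + (4) + (-4*sqrt(2) - 4) + (-8) + (-4 + 4*sqrt(2)) + (-8) + (8)] = 0/16 = 0
  <chi_rho, chi_5> = (1/16)[1*(12)*conj(2) + 1*(4)*conj(-2) + 2*(2 + 2*sqrt(2))*conj(sqrt(2)) + 2*(-4)*conj(0) + 2*(2 - 2*sqrt(2))*conj(-sqrt(2)) + 4*(2)*conj(0) + 4*(2)*conj(0)]
      = (1/16)[(24) + (-8) + (4*sqrt(2) + 8) + (0) + (8 - 4*sqrt(2)) + (0) + (0)] = 32/16 = 2
  <chi_rho, chi_6> = (1/16)[1*(12)*conj(2) + 1*(4)*conj(2) + 2*(2 + 2*sqrt(2))*conj(0) + 2*(-4)*conj(-2) + 2*(2 - 2*sqrt(2))*conj(0) + 4*(2)*conj(0) + 4*(2)*conj(0)]
      = (1/16)[(24) + (8) + (0) + (16) + (0) + (0) + (0)] = 48/16 = 3
  <chi_rho, chi_7> = (1/16)[1*(12)*conj(2) + 1*(4)*conj(-2) + 2*(2 + 2*sqrt(2))*conj(-sqrt(2)) + 2*(-4)*conj(0) + 2*(2 - 2*sqrt(2))*conj(sqrt(2)) + 4*(2)*conj(0) + 4*(2)*conj(0)]
      = (1/16)[(24) + (-8) + (-8 - 4*sqrt(2)) + (0) + (-8 + 4*sqrt(2)) + (0) + (0)] = 0/16 = 0
Dimension check: dim(rho) = sum (mult * dim) = 2*1 + 0*1 + 0*1 + 0*1 + 2*2 + 3*2 + 0*2 = 12 = chi_rho(e) = 12.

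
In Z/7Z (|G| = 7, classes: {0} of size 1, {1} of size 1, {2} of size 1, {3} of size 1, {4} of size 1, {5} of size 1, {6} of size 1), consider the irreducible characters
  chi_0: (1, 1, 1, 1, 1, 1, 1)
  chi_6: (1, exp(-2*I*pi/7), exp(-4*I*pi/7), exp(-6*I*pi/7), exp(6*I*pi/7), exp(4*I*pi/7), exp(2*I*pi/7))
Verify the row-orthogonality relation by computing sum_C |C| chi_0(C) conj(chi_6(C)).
Sum = 0; so <chi_0, chi_6> = 0 (distinct irreducibles are orthogonal).

Reasoning: Compute term by term over conjugacy classes (|C| * chi_0(C) * conj(chi_6(C))):
  1*(1)*conj(1) + 1*(1)*conj(exp(-2*I*pi/7)) + 1*(1)*conj(exp(-4*I*pi/7)) + 1*(1)*conj(exp(-6*I*pi/7)) + 1*(1)*conj(exp(6*I*pi/7)) + 1*(1)*conj(exp(4*I*pi/7)) + 1*(1)*conj(exp(2*I*pi/7))
  = (1) + (exp(2*I*pi/7)) + (exp(4*I*pi/7)) + (exp(6*I*pi/7)) + (exp(-6*I*pi/7)) + (exp(-4*I*pi/7)) + (exp(-2*I*pi/7))
  = 0.
(Exp terms are combined using exp(i*s)*conj(exp(i*t)) = exp(i*(s-t)), and sums of them are collapsed using the identity that for every m > 1 the m distinct m-th roots of unity sum to 0, e.g. 1 + exp(2*I*pi/3) + exp(-2*I*pi/3) = 0.)
Dividing by |G| = 7 gives 0/7 = 0, matching the row-orthogonality relation <chi_0, chi_6> = [chi_0 = chi_6].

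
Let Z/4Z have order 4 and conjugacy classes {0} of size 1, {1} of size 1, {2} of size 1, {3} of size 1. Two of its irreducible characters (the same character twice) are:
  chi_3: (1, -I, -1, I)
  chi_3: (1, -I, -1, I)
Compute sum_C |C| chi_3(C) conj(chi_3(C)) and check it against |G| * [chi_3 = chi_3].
Sum = 4 = |G| = 4; so <chi_3, chi_3> = 1 (norm-1 confirms irreducibility).

Derivation: Compute term by term over conjugacy classes (|C| * chi_3(C) * conj(chi_3(C))):
  1*(1)*conj(1) + 1*(-I)*conj(-I) + 1*(-1)*conj(-1) + 1*(I)*conj(I)
  = (1) + (1) + (1) + (1)
  = 4.
(Exp terms are combined using exp(i*s)*conj(exp(i*t)) = exp(i*(s-t)), and sums of them are collapsed using the identity that for every m > 1 the m distinct m-th roots of unity sum to 0, e.g. 1 + exp(2*I*pi/3) + exp(-2*I*pi/3) = 0.)
Dividing by |G| = 4 gives 4/4 = 1, matching the row-orthogonality relation <chi_3, chi_3> = [chi_3 = chi_3].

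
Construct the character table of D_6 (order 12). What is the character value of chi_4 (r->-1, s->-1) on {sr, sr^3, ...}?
Conjugacy classes: {e} of size 1, {r^3} of size 1, {r^1, r^5} of size 2, {r^2, r^4} of size 2, {s, sr^2, ...} of size 3, {sr, sr^3, ...} of size 3.
Character table:
  irrep \ class              {e} (size 1)  {r^3} (size 1)  {r^1, r^5} (size 2)  {r^2, r^4} (size 2)  {s, sr^2, ...} (size 3)  {sr, sr^3, ...} (size 3)
  chi_1 (triv)               1             1               1                    1                    1                        1                       
  chi_2 (sign: r->1, s->-1)  1             1               1                    1                    -1                       -1                      
  chi_3 (r->-1, s->1)        1             -1              -1                   1                    1                        -1                      
  chi_4 (r->-1, s->-1)       1             -1              -1                   1                    -1                       1                       
  chi_5 (2d, j=1)            2             -2              1                    -1                   0                        0                       
  chi_6 (2d, j=2)            2             2               -1                   -1                   0                        0                       

Spot check: chi_4 (r->-1, s->-1) on {sr, sr^3, ...} = 1.

Argument: D_6 has order 2*6 = 12 with 6 conjugacy classes, hence 6 irreducibles. Sum of squared dims 1 + 1 + 1 + 1 + 4 + 4 = 12 = |G|. Linear characters come from the abelianisation; the 2-dimensional irreps have character r^k -> 2*cos(2*pi*j*k/6), reflections -> 0.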